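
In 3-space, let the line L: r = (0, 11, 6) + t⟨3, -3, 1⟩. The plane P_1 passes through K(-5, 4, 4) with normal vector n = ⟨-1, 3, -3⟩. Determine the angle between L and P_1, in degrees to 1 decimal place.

52.1

P_1: n·r = n·K gives -x + 3y - 3z = 5.
sin θ = |n·v| / (|n||v|) = |-15| / (√19 · √19) = 0.78947.
θ ≈ 52.1°.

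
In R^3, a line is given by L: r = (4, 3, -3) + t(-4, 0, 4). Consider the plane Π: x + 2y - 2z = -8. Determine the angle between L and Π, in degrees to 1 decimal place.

sin θ = |n·v| / (|n||v|) = |-12| / (√9 · √32) = 0.70711.
θ ≈ 45.0°.

45.0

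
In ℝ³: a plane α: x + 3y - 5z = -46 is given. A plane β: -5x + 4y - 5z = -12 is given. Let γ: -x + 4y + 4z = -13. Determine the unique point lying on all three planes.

(-7, -8, 3)

Solving the 3×3 linear system x + 3y - 5z = -46, -5x + 4y - 5z = -12, -x + 4y + 4z = -13 (e.g. by elimination or Cramer's rule, determinant = 191) gives (-7, -8, 3).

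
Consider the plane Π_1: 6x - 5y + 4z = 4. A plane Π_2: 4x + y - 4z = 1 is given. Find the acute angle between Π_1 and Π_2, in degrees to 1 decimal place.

86.6

cos θ = |n₁·n₂| / (|n₁||n₂|) = |3| / (√77 · √33).
θ = arccos(0.05951) ≈ 86.6°.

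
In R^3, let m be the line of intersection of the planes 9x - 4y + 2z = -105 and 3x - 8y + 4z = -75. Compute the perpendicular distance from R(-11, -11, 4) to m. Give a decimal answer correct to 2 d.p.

17.11

Direction of m: (9, -4, 2) × (3, -8, 4) = (0, -30, -60).
A point on m: solving the two plane equations with y = 3 gives (-9, 3, -6).
Taking (-9, 3, -6) on m with direction v = (0, -30, -60): w = R − (-9, 3, -6) = (-2, -14, 10), and w × v = (1140, -120, 60).
Distance = |w × v| / |v| = √1317600 / √4500 ≈ 17.11.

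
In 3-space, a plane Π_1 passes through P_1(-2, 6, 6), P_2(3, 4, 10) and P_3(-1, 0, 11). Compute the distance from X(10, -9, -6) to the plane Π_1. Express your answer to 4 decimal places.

P_1P_2 = (5, -2, 4), P_1P_3 = (1, -6, 5); a normal to Π_1 is P_1P_2 × P_1P_3 = (14, -21, -28).
Using P_1: Π_1 has equation 14x - 21y - 28z = -322.
n·X − d = (14)·(10) + (-21)·(-9) + (-28)·(-6) − (-322) = 819; |n| = √1421.
Distance = |819| / √1421 = 819/√1421 ≈ 21.7264.

21.7264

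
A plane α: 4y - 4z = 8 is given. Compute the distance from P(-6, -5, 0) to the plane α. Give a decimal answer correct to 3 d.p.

4.950

n·P − d = (0)·(-6) + (4)·(-5) + (-4)·(0) − 8 = -28; |n| = √32.
Distance = |-28| / √32 = 28/√32 ≈ 4.950.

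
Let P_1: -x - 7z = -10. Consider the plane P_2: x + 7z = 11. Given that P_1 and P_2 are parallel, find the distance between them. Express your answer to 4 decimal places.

Rescale P_2 by 1/(-1): -x - 7z = -11. Then distance = |-10 − (-11)| / √50 ≈ 0.1414.

0.1414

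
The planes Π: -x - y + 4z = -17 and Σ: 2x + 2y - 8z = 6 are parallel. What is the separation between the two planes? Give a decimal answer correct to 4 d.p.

Rescale Σ by 1/(-2): -x - y + 4z = -3. Then distance = |-17 − (-3)| / √18 ≈ 3.2998.

3.2998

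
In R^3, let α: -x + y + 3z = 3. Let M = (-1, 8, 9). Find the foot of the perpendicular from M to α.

(2, 5, 0)

Foot = M − λn with λ = (n·M − d)/|n|² = (36 − 3)/11 = 3.
Foot = (-1, 8, 9) − 3·(-1, 1, 3) = (2, 5, 0).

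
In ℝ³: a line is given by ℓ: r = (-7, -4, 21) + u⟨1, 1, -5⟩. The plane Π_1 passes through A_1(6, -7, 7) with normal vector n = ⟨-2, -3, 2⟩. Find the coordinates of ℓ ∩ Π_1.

(-4, -1, 6)

Π_1: n·r = n·A_1 gives -2x - 3y + 2z = 23.
Substitute r = (-7, -4, 21) + t(1, 1, -5) into the plane: 68 + (-15)t = 23, so t = 3.
Intersection: (-7, -4, 21) + 3·(1, 1, -5) = (-4, -1, 6).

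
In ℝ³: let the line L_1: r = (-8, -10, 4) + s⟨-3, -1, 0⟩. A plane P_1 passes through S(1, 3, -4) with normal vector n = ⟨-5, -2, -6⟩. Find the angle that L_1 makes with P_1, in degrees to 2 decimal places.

41.82

P_1: n·r = n·S gives -5x - 2y - 6z = 13.
sin θ = |n·v| / (|n||v|) = |17| / (√65 · √10) = 0.66679.
θ ≈ 41.82°.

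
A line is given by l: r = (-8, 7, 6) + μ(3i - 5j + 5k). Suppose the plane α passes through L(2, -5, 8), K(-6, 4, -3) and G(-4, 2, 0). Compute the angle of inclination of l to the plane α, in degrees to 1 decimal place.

6.5

LK = (-8, 9, -11), LG = (-6, 7, -8); a normal to α is LK × LG = (5, 2, -2).
Using L: α has equation 5x + 2y - 2z = -16.
sin θ = |n·v| / (|n||v|) = |-5| / (√33 · √59) = 0.11331.
θ ≈ 6.5°.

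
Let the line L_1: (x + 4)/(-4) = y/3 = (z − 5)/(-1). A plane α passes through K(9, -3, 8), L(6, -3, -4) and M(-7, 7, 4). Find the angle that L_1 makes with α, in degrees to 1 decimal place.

L_1 has direction (-4, 3, -1) through (-4, 0, 5).
KL = (-3, 0, -12), KM = (-16, 10, -4); a normal to α is KL × KM = (120, 180, -30).
Using K: α has equation 120x + 180y - 30z = 300.
sin θ = |n·v| / (|n||v|) = |90| / (√47700 · √26) = 0.08082.
θ ≈ 4.6°.

4.6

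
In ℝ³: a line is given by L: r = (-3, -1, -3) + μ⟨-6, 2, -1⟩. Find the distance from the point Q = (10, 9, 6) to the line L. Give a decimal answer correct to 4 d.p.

Taking (-3, -1, -3) on L with direction v = (-6, 2, -1): w = Q − (-3, -1, -3) = (13, 10, 9), and w × v = (-28, -41, 86).
Distance = |w × v| / |v| = √9861 / √41 ≈ 15.5085.

15.5085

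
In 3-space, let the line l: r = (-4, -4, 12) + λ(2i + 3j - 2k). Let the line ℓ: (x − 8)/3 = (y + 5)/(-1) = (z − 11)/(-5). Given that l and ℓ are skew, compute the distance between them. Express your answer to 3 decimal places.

9.545

ℓ has direction (3, -1, -5) through (8, -5, 11).
Common perpendicular direction n = (2, 3, -2) × (3, -1, -5) = (-17, 4, -11).
With w = (8, -5, 11) − (-4, -4, 12) = (12, -1, -1), w · n = -197.
Distance = |w · n| / |n| = |-197| / √426 ≈ 9.545.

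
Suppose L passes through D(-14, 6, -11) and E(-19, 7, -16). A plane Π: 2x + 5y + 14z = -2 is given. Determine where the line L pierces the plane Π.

A direction vector for L is E − D = (-5, 1, -5).
Substitute r = (-14, 6, -11) + t(-5, 1, -5) into the plane: -152 + (-75)t = -2, so t = -2.
Intersection: (-14, 6, -11) + (-2)·(-5, 1, -5) = (-4, 4, -1).

(-4, 4, -1)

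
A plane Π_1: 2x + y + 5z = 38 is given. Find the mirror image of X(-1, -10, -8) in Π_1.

(11, -4, 22)

λ = (n·X − d)/|n|² = (-52 − 38)/30 = -3.
Reflection = X − 2λn = (-1, -10, -8) − (-6)·(2, 1, 5) = (11, -4, 22).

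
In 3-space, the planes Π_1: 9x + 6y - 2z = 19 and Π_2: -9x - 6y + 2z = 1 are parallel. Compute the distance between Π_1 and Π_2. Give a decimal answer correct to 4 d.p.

1.8182

Rescale Π_2 by 1/(-1): 9x + 6y - 2z = -1. Then distance = |19 − (-1)| / √121 ≈ 1.8182.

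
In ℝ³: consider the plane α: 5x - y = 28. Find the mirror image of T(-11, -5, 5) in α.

(19, -11, 5)

λ = (n·T − d)/|n|² = (-50 − 28)/26 = -3.
Reflection = T − 2λn = (-11, -5, 5) − (-6)·(5, -1, 0) = (19, -11, 5).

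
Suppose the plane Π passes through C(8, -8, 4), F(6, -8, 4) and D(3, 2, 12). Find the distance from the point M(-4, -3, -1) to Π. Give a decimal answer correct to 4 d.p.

7.0278

CF = (-2, 0, 0), CD = (-5, 10, 8); a normal to Π is CF × CD = (0, 16, -20).
Using C: Π has equation 16y - 20z = -208.
n·M − d = (0)·(-4) + (16)·(-3) + (-20)·(-1) − (-208) = 180; |n| = √656.
Distance = |180| / √656 = 180/√656 ≈ 7.0278.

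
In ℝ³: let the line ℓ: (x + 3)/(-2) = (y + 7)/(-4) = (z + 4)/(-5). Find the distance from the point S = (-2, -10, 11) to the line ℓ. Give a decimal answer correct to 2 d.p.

11.88

ℓ has direction (-2, -4, -5) through (-3, -7, -4).
Taking (-3, -7, -4) on ℓ with direction v = (-2, -4, -5): w = S − (-3, -7, -4) = (1, -3, 15), and w × v = (75, -25, -10).
Distance = |w × v| / |v| = √6350 / √45 ≈ 11.88.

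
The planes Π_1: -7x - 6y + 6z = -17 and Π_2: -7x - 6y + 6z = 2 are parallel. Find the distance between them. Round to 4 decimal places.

1.7273

Same normal n = (-7, -6, 6) with |n| = √121; distance = |-17 − 2| / |n| = 19/√121 ≈ 1.7273.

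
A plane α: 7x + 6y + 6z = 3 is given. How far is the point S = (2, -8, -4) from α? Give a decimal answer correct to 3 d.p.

n·S − d = (7)·(2) + (6)·(-8) + (6)·(-4) − 3 = -61; |n| = √121.
Distance = |-61| / √121 = 61/√121 ≈ 5.545.

5.545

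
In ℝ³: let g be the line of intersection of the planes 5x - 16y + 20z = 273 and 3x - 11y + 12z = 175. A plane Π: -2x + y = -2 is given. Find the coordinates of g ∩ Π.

(-3, -8, 8)

Direction of g: (5, -16, 20) × (3, -11, 12) = (28, 0, -7).
A point on g: solving the two plane equations with x = 9 gives (9, -8, 5).
Substitute r = (9, -8, 5) + t(28, 0, -7) into the plane: -26 + (-56)t = -2, so t = -3/7.
Intersection: (9, -8, 5) + (-3/7)·(28, 0, -7) = (-3, -8, 8).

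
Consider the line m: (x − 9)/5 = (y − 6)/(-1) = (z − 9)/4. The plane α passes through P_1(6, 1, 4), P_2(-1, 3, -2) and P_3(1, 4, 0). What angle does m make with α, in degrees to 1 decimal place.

2.4

m has direction (5, -1, 4) through (9, 6, 9).
P_1P_2 = (-7, 2, -6), P_1P_3 = (-5, 3, -4); a normal to α is P_1P_2 × P_1P_3 = (10, 2, -11).
Using P_1: α has equation 10x + 2y - 11z = 18.
sin θ = |n·v| / (|n||v|) = |4| / (√225 · √42) = 0.04115.
θ ≈ 2.4°.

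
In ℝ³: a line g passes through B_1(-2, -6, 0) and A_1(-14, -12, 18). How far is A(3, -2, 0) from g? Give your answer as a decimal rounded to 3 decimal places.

A direction vector for g is A_1 − B_1 = (-12, -6, 18).
Taking (-2, -6, 0) on g with direction v = (-12, -6, 18): w = A − (-2, -6, 0) = (5, 4, 0), and w × v = (72, -90, 18).
Distance = |w × v| / |v| = √13608 / √504 ≈ 5.196.

5.196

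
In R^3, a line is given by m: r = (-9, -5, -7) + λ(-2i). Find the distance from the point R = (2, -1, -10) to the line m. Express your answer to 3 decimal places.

Taking (-9, -5, -7) on m with direction v = (-2, 0, 0): w = R − (-9, -5, -7) = (11, 4, -3), and w × v = (0, 6, 8).
Distance = |w × v| / |v| = √100 / √4 ≈ 5.000.

5.000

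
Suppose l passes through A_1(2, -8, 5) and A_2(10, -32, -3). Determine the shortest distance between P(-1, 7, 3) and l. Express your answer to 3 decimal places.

6.755

A direction vector for l is A_2 − A_1 = (8, -24, -8).
Taking (2, -8, 5) on l with direction v = (8, -24, -8): w = P − (2, -8, 5) = (-3, 15, -2), and w × v = (-168, -40, -48).
Distance = |w × v| / |v| = √32128 / √704 ≈ 6.755.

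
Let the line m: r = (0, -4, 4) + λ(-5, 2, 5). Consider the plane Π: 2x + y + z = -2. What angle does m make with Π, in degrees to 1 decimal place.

sin θ = |n·v| / (|n||v|) = |-3| / (√6 · √54) = 0.16667.
θ ≈ 9.6°.

9.6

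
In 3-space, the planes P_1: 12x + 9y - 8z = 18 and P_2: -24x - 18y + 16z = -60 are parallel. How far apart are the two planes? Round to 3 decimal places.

Rescale P_2 by 1/(-2): 12x + 9y - 8z = 30. Then distance = |18 − 30| / √289 ≈ 0.706.

0.706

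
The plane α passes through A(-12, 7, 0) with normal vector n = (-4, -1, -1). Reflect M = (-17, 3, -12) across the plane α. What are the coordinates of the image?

(-1, 7, -8)

α: n·r = n·A gives -4x - y - z = 41.
λ = (n·M − d)/|n|² = (77 − 41)/18 = 2.
Reflection = M − 2λn = (-17, 3, -12) − 4·(-4, -1, -1) = (-1, 7, -8).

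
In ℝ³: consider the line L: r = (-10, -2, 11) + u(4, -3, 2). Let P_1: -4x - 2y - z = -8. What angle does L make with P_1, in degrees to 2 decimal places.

29.10

sin θ = |n·v| / (|n||v|) = |-12| / (√21 · √29) = 0.48626.
θ ≈ 29.10°.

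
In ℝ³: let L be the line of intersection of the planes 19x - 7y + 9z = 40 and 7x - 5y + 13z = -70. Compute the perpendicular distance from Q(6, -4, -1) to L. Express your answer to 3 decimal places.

Direction of L: (19, -7, 9) × (7, -5, 13) = (-46, -184, -46).
A point on L: solving the two plane equations with x = 7 gives (7, 3, -8).
Taking (7, 3, -8) on L with direction v = (-46, -184, -46): w = Q − (7, 3, -8) = (-1, -7, 7), and w × v = (1610, -368, -138).
Distance = |w × v| / |v| = √2746568 / √38088 ≈ 8.492.

8.492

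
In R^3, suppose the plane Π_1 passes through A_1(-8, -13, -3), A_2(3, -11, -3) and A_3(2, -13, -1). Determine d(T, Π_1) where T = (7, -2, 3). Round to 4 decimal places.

A_1A_2 = (11, 2, 0), A_1A_3 = (10, 0, 2); a normal to Π_1 is A_1A_2 × A_1A_3 = (4, -22, -20).
Using A_1: Π_1 has equation 4x - 22y - 20z = 314.
n·T − d = (4)·(7) + (-22)·(-2) + (-20)·(3) − 314 = -302; |n| = √900.
Distance = |-302| / √900 = 302/√900 ≈ 10.0667.

10.0667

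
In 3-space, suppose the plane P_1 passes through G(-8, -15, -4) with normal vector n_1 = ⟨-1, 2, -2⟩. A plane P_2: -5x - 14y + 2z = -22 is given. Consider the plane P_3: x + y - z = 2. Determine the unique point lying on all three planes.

P_1: n_1·r = n_1·G gives -x + 2y - 2z = -14.
Solving the 3×3 linear system -x + 2y - 2z = -14, -5x - 14y + 2z = -22, x + y - z = 2 (e.g. by elimination or Cramer's rule, determinant = -36) gives (6, 0, 4).

(6, 0, 4)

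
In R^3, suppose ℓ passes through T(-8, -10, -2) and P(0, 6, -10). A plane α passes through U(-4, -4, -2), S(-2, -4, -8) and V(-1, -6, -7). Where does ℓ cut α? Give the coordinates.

(-4, -2, -6)

A direction vector for ℓ is P − T = (8, 16, -8).
US = (2, 0, -6), UV = (3, -2, -5); a normal to α is US × UV = (-12, -8, -4).
Using U: α has equation -12x - 8y - 4z = 88.
Substitute r = (-8, -10, -2) + t(8, 16, -8) into the plane: 184 + (-192)t = 88, so t = 1/2.
Intersection: (-8, -10, -2) + (1/2)·(8, 16, -8) = (-4, -2, -6).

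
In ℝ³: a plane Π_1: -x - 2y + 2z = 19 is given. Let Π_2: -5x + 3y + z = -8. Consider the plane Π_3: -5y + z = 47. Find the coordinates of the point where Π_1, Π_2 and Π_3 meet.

(-5, -10, -3)

Solving the 3×3 linear system -x - 2y + 2z = 19, -5x + 3y + z = -8, -5y + z = 47 (e.g. by elimination or Cramer's rule, determinant = 32) gives (-5, -10, -3).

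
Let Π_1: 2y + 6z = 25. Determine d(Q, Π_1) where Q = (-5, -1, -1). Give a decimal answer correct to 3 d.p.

n·Q − d = (0)·(-5) + (2)·(-1) + (6)·(-1) − 25 = -33; |n| = √40.
Distance = |-33| / √40 = 33/√40 ≈ 5.218.

5.218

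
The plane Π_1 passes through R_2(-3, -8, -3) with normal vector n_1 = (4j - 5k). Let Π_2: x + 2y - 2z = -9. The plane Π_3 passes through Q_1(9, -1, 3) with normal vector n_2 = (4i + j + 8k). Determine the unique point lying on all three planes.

(-5, 7, 9)

Π_1: n_1·r = n_1·R_2 gives 4y - 5z = -17.
Π_3: n_2·r = n_2·Q_1 gives 4x + y + 8z = 59.
Solving the 3×3 linear system 4y - 5z = -17, x + 2y - 2z = -9, 4x + y + 8z = 59 (e.g. by elimination or Cramer's rule, determinant = -29) gives (-5, 7, 9).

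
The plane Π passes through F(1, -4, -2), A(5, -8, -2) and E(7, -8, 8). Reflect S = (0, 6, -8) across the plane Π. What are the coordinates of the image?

(-10, -4, -6)

FA = (4, -4, 0), FE = (6, -4, 10); a normal to Π is FA × FE = (-40, -40, 8).
Using F: Π has equation -40x - 40y + 8z = 104.
λ = (n·S − d)/|n|² = (-304 − 104)/3264 = -1/8.
Reflection = S − 2λn = (0, 6, -8) − (-1/4)·(-40, -40, 8) = (-10, -4, -6).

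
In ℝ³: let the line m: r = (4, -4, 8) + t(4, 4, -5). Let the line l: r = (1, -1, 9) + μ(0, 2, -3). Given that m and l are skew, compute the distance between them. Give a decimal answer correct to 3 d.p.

3.434

Common perpendicular direction n = (4, 4, -5) × (0, 2, -3) = (-2, 12, 8).
With w = (1, -1, 9) − (4, -4, 8) = (-3, 3, 1), w · n = 50.
Distance = |w · n| / |n| = |50| / √212 ≈ 3.434.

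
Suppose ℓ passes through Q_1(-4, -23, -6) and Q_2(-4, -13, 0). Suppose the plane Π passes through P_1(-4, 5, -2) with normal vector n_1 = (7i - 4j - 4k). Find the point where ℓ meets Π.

A direction vector for ℓ is Q_2 − Q_1 = (0, 10, 6).
Π: n_1·r = n_1·P_1 gives 7x - 4y - 4z = -40.
Substitute r = (-4, -23, -6) + t(0, 10, 6) into the plane: 88 + (-64)t = -40, so t = 2.
Intersection: (-4, -23, -6) + 2·(0, 10, 6) = (-4, -3, 6).

(-4, -3, 6)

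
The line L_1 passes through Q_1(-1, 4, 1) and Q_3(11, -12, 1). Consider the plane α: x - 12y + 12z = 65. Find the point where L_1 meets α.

(5, -4, 1)

A direction vector for L_1 is Q_3 − Q_1 = (12, -16, 0).
Substitute r = (-1, 4, 1) + t(12, -16, 0) into the plane: -37 + 204t = 65, so t = 1/2.
Intersection: (-1, 4, 1) + (1/2)·(12, -16, 0) = (5, -4, 1).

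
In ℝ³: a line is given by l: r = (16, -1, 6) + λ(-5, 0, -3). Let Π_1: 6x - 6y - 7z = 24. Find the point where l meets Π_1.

(-4, -1, -6)

Substitute r = (16, -1, 6) + t(-5, 0, -3) into the plane: 60 + (-9)t = 24, so t = 4.
Intersection: (16, -1, 6) + 4·(-5, 0, -3) = (-4, -1, -6).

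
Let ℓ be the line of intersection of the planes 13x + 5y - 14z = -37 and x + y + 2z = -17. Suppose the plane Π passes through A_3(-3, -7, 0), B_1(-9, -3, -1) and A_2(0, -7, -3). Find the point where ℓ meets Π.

(-6, -3, -4)

Direction of ℓ: (13, 5, -14) × (1, 1, 2) = (24, -40, 8).
A point on ℓ: solving the two plane equations with x = 6 gives (6, -23, 0).
A_3B_1 = (-6, 4, -1), A_3A_2 = (3, 0, -3); a normal to Π is A_3B_1 × A_3A_2 = (-12, -21, -12).
Using A_3: Π has equation -12x - 21y - 12z = 183.
Substitute r = (6, -23, 0) + t(24, -40, 8) into the plane: 411 + 456t = 183, so t = -1/2.
Intersection: (6, -23, 0) + (-1/2)·(24, -40, 8) = (-6, -3, -4).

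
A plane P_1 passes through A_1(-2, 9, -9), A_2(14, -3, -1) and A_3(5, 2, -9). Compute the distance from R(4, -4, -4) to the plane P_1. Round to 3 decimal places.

A_1A_2 = (16, -12, 8), A_1A_3 = (7, -7, 0); a normal to P_1 is A_1A_2 × A_1A_3 = (56, 56, -28).
Using A_1: P_1 has equation 56x + 56y - 28z = 644.
n·R − d = (56)·(4) + (56)·(-4) + (-28)·(-4) − 644 = -532; |n| = √7056.
Distance = |-532| / √7056 = 532/√7056 ≈ 6.333.

6.333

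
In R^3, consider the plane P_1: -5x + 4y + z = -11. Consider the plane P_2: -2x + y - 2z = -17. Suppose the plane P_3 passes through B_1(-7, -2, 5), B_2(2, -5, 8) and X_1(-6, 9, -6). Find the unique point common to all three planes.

B_1B_2 = (9, -3, 3), B_1X_1 = (1, 11, -11); a normal to P_3 is B_1B_2 × B_1X_1 = (0, 102, 102).
Using B_1: P_3 has equation 102y + 102z = 306.
Solving the 3×3 linear system -5x + 4y + z = -11, -2x + y - 2z = -17, 102y + 102z = 306 (e.g. by elimination or Cramer's rule, determinant = -918) gives (1, -3, 6).

(1, -3, 6)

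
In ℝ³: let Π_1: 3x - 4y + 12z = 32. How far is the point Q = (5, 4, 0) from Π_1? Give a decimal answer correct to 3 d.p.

n·Q − d = (3)·(5) + (-4)·(4) + (12)·(0) − 32 = -33; |n| = √169.
Distance = |-33| / √169 = 33/√169 ≈ 2.538.

2.538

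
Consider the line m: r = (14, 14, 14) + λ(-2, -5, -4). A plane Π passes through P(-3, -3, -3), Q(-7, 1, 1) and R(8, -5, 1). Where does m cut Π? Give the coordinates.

(6, -6, -2)

PQ = (-4, 4, 4), PR = (11, -2, 4); a normal to Π is PQ × PR = (24, 60, -36).
Using P: Π has equation 24x + 60y - 36z = -144.
Substitute r = (14, 14, 14) + t(-2, -5, -4) into the plane: 672 + (-204)t = -144, so t = 4.
Intersection: (14, 14, 14) + 4·(-2, -5, -4) = (6, -6, -2).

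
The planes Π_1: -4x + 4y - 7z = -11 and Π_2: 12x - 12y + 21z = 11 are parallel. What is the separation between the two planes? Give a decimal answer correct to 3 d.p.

Rescale Π_2 by 1/(-3): -4x + 4y - 7z = -11/3. Then distance = |-11 − (-11/3)| / √81 ≈ 0.815.

0.815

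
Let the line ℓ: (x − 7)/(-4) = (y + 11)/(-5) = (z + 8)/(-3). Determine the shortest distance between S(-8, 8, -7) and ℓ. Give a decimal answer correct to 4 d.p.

ℓ has direction (-4, -5, -3) through (7, -11, -8).
Taking (7, -11, -8) on ℓ with direction v = (-4, -5, -3): w = S − (7, -11, -8) = (-15, 19, 1), and w × v = (-52, -49, 151).
Distance = |w × v| / |v| = √27906 / √50 ≈ 23.6246.

23.6246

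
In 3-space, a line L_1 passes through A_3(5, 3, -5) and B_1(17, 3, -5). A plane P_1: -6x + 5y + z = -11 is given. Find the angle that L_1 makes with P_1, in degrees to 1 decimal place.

49.6

A direction vector for L_1 is B_1 − A_3 = (12, 0, 0).
sin θ = |n·v| / (|n||v|) = |-72| / (√62 · √144) = 0.76200.
θ ≈ 49.6°.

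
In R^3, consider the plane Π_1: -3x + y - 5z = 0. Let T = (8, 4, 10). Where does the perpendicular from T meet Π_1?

(2, 6, 0)

Foot = T − λn with λ = (n·T − d)/|n|² = (-70 − 0)/35 = -2.
Foot = (8, 4, 10) − (-2)·(-3, 1, -5) = (2, 6, 0).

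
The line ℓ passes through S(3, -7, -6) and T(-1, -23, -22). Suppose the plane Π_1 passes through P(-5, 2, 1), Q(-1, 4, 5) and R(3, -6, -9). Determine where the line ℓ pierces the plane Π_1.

(5, 1, 2)

A direction vector for ℓ is T − S = (-4, -16, -16).
PQ = (4, 2, 4), PR = (8, -8, -10); a normal to Π_1 is PQ × PR = (12, 72, -48).
Using P: Π_1 has equation 12x + 72y - 48z = 36.
Substitute r = (3, -7, -6) + t(-4, -16, -16) into the plane: -180 + (-432)t = 36, so t = -1/2.
Intersection: (3, -7, -6) + (-1/2)·(-4, -16, -16) = (5, 1, 2).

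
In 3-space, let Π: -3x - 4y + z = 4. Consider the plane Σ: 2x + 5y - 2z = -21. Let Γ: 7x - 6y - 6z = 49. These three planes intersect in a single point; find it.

(7, -5, 5)

Solving the 3×3 linear system -3x - 4y + z = 4, 2x + 5y - 2z = -21, 7x - 6y - 6z = 49 (e.g. by elimination or Cramer's rule, determinant = 87) gives (7, -5, 5).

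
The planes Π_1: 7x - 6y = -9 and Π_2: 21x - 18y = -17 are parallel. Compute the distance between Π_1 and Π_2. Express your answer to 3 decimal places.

Rescale Π_2 by 1/3: 7x - 6y = -17/3. Then distance = |-9 − (-17/3)| / √85 ≈ 0.362.

0.362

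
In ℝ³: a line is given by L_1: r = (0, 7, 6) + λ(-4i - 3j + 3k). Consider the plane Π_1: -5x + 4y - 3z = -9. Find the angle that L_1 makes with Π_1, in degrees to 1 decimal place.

1.4

sin θ = |n·v| / (|n||v|) = |-1| / (√50 · √34) = 0.02425.
θ ≈ 1.4°.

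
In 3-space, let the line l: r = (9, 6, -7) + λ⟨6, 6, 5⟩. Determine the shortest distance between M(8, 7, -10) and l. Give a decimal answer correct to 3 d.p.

2.946

Taking (9, 6, -7) on l with direction v = (6, 6, 5): w = M − (9, 6, -7) = (-1, 1, -3), and w × v = (23, -13, -12).
Distance = |w × v| / |v| = √842 / √97 ≈ 2.946.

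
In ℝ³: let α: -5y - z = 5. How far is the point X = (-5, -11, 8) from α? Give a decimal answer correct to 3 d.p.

n·X − d = (0)·(-5) + (-5)·(-11) + (-1)·(8) − 5 = 42; |n| = √26.
Distance = |42| / √26 = 42/√26 ≈ 8.237.

8.237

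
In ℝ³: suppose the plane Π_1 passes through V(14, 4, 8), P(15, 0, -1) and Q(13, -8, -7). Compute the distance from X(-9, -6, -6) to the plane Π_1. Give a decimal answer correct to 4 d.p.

19.4286

VP = (1, -4, -9), VQ = (-1, -12, -15); a normal to Π_1 is VP × VQ = (-48, 24, -16).
Using V: Π_1 has equation -48x + 24y - 16z = -704.
n·X − d = (-48)·(-9) + (24)·(-6) + (-16)·(-6) − (-704) = 1088; |n| = √3136.
Distance = |1088| / √3136 = 1088/√3136 ≈ 19.4286.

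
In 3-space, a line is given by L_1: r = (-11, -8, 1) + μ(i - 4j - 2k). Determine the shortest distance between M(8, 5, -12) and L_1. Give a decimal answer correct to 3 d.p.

Taking (-11, -8, 1) on L_1 with direction v = (1, -4, -2): w = M − (-11, -8, 1) = (19, 13, -13), and w × v = (-78, 25, -89).
Distance = |w × v| / |v| = √14630 / √21 ≈ 26.394.

26.394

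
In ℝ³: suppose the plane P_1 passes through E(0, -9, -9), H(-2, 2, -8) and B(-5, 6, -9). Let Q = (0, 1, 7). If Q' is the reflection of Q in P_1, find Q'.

(12, 5, -13)

EH = (-2, 11, 1), EB = (-5, 15, 0); a normal to P_1 is EH × EB = (-15, -5, 25).
Using E: P_1 has equation -15x - 5y + 25z = -180.
λ = (n·Q − d)/|n|² = (170 − (-180))/875 = 2/5.
Reflection = Q − 2λn = (0, 1, 7) − (4/5)·(-15, -5, 25) = (12, 5, -13).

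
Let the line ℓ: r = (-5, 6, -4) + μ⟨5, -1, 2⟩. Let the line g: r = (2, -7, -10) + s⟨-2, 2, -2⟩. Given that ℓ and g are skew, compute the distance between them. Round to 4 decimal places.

13.7281

Common perpendicular direction n = (5, -1, 2) × (-2, 2, -2) = (-2, 6, 8).
With w = (2, -7, -10) − (-5, 6, -4) = (7, -13, -6), w · n = -140.
Distance = |w · n| / |n| = |-140| / √104 ≈ 13.7281.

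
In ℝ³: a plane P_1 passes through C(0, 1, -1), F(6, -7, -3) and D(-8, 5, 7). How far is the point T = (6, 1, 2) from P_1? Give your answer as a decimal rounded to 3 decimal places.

CF = (6, -8, -2), CD = (-8, 4, 8); a normal to P_1 is CF × CD = (-56, -32, -40).
Using C: P_1 has equation -56x - 32y - 40z = 8.
n·T − d = (-56)·(6) + (-32)·(1) + (-40)·(2) − 8 = -456; |n| = √5760.
Distance = |-456| / √5760 = 456/√5760 ≈ 6.008.

6.008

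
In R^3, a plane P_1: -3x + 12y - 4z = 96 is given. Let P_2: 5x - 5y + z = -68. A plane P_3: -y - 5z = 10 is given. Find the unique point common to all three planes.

(-8, 5, -3)

Solving the 3×3 linear system -3x + 12y - 4z = 96, 5x - 5y + z = -68, -y - 5z = 10 (e.g. by elimination or Cramer's rule, determinant = 242) gives (-8, 5, -3).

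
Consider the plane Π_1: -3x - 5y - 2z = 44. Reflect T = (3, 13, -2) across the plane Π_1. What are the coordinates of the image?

(-15, -17, -14)

λ = (n·T − d)/|n|² = (-70 − 44)/38 = -3.
Reflection = T − 2λn = (3, 13, -2) − (-6)·(-3, -5, -2) = (-15, -17, -14).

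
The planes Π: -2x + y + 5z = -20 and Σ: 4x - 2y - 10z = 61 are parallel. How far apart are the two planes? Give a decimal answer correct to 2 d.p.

Rescale Σ by 1/(-2): -2x + y + 5z = -61/2. Then distance = |-20 − (-61/2)| / √30 ≈ 1.92.

1.92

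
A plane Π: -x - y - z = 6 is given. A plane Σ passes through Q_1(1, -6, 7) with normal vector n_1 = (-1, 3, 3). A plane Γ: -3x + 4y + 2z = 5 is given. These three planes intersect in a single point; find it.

(-5, -4, 3)

Σ: n_1·r = n_1·Q_1 gives -x + 3y + 3z = 2.
Solving the 3×3 linear system -x - y - z = 6, -x + 3y + 3z = 2, -3x + 4y + 2z = 5 (e.g. by elimination or Cramer's rule, determinant = 8) gives (-5, -4, 3).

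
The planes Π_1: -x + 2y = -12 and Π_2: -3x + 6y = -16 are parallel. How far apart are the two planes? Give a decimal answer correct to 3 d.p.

Rescale Π_2 by 1/3: -x + 2y = -16/3. Then distance = |-12 − (-16/3)| / √5 ≈ 2.981.

2.981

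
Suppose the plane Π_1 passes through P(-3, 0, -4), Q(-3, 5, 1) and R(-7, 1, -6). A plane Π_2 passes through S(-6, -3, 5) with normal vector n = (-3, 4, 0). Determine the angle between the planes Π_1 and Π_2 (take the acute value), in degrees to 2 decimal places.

PQ = (0, 5, 5), PR = (-4, 1, -2); a normal to Π_1 is PQ × PR = (-15, -20, 20).
Using P: Π_1 has equation -15x - 20y + 20z = -35.
Π_2: n·r = n·S gives -3x + 4y = 6.
cos θ = |n₁·n₂| / (|n₁||n₂|) = |-35| / (√1025 · √25).
θ = arccos(0.21864) ≈ 77.37°.

77.37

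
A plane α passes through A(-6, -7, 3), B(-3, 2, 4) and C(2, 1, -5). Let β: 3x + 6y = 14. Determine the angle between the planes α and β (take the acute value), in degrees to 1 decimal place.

85.8

AB = (3, 9, 1), AC = (8, 8, -8); a normal to α is AB × AC = (-80, 32, -48).
Using A: α has equation -80x + 32y - 48z = 112.
cos θ = |n₁·n₂| / (|n₁||n₂|) = |-48| / (√9728 · √45).
θ = arccos(0.07255) ≈ 85.8°.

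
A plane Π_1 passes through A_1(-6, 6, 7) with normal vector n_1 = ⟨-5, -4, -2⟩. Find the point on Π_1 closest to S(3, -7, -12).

Π_1: n_1·r = n_1·A_1 gives -5x - 4y - 2z = -8.
Foot = S − λn with λ = (n·S − d)/|n|² = (37 − (-8))/45 = 1.
Foot = (3, -7, -12) − 1·(-5, -4, -2) = (8, -3, -10).

(8, -3, -10)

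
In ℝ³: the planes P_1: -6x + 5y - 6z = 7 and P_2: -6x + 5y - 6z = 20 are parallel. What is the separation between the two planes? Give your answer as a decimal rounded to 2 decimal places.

Same normal n = (-6, 5, -6) with |n| = √97; distance = |7 − 20| / |n| = 13/√97 ≈ 1.32.

1.32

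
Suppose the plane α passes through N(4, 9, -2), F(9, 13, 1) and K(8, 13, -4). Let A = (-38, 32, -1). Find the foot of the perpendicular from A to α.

(-8, -1, -7)

NF = (5, 4, 3), NK = (4, 4, -2); a normal to α is NF × NK = (-20, 22, 4).
Using N: α has equation -20x + 22y + 4z = 110.
Foot = A − λn with λ = (n·A − d)/|n|² = (1460 − 110)/900 = 3/2.
Foot = (-38, 32, -1) − (3/2)·(-20, 22, 4) = (-8, -1, -7).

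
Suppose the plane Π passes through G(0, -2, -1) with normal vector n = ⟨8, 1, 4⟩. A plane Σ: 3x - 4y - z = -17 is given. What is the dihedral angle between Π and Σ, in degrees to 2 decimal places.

Π: n·r = n·G gives 8x + y + 4z = -6.
cos θ = |n₁·n₂| / (|n₁||n₂|) = |16| / (√81 · √26).
θ = arccos(0.34865) ≈ 69.60°.

69.60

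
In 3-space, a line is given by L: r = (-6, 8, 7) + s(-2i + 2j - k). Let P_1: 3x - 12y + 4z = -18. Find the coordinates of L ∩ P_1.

(-2, 4, 9)

Substitute r = (-6, 8, 7) + t(-2, 2, -1) into the plane: -86 + (-34)t = -18, so t = -2.
Intersection: (-6, 8, 7) + (-2)·(-2, 2, -1) = (-2, 4, 9).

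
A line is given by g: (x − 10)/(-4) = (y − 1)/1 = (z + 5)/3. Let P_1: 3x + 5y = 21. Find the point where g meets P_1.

g has direction (-4, 1, 3) through (10, 1, -5).
Substitute r = (10, 1, -5) + t(-4, 1, 3) into the plane: 35 + (-7)t = 21, so t = 2.
Intersection: (10, 1, -5) + 2·(-4, 1, 3) = (2, 3, 1).

(2, 3, 1)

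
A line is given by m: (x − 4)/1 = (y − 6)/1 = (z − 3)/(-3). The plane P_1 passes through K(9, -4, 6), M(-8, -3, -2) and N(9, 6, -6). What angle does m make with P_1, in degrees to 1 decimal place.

24.3

m has direction (1, 1, -3) through (4, 6, 3).
KM = (-17, 1, -8), KN = (0, 10, -12); a normal to P_1 is KM × KN = (68, -204, -170).
Using K: P_1 has equation 68x - 204y - 170z = 408.
sin θ = |n·v| / (|n||v|) = |374| / (√75140 · √11) = 0.41138.
θ ≈ 24.3°.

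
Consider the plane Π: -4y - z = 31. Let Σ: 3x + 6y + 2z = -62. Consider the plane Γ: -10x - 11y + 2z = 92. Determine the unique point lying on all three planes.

Solving the 3×3 linear system -4y - z = 31, 3x + 6y + 2z = -62, -10x - 11y + 2z = 92 (e.g. by elimination or Cramer's rule, determinant = 77) gives (-4, -6, -7).

(-4, -6, -7)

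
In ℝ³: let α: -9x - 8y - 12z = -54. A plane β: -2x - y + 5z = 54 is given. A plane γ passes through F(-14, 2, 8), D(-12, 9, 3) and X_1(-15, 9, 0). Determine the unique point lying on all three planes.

FD = (2, 7, -5), FX_1 = (-1, 7, -8); a normal to γ is FD × FX_1 = (-21, 21, 21).
Using F: γ has equation -21x + 21y + 21z = 504.
Solving the 3×3 linear system -9x - 8y - 12z = -54, -2x - y + 5z = 54, -21x + 21y + 21z = 504 (e.g. by elimination or Cramer's rule, determinant = 2394) gives (-10, 6, 8).

(-10, 6, 8)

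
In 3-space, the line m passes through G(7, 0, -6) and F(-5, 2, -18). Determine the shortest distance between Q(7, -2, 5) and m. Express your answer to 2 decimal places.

7.85

A direction vector for m is F − G = (-12, 2, -12).
Taking (7, 0, -6) on m with direction v = (-12, 2, -12): w = Q − (7, 0, -6) = (0, -2, 11), and w × v = (2, -132, -24).
Distance = |w × v| / |v| = √18004 / √292 ≈ 7.85.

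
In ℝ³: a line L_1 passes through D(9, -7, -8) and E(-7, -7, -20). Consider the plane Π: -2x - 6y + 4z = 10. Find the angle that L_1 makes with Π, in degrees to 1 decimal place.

6.1

A direction vector for L_1 is E − D = (-16, 0, -12).
sin θ = |n·v| / (|n||v|) = |-16| / (√56 · √400) = 0.10690.
θ ≈ 6.1°.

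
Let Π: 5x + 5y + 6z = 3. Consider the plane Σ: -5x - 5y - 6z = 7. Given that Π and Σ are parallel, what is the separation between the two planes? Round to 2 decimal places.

Rescale Σ by 1/(-1): 5x + 5y + 6z = -7. Then distance = |3 − (-7)| / √86 ≈ 1.08.

1.08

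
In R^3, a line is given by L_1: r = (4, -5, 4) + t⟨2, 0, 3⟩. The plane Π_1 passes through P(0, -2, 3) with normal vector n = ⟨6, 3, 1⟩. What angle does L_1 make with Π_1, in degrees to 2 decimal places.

Π_1: n·r = n·P gives 6x + 3y + z = -3.
sin θ = |n·v| / (|n||v|) = |15| / (√46 · √13) = 0.61340.
θ ≈ 37.84°.

37.84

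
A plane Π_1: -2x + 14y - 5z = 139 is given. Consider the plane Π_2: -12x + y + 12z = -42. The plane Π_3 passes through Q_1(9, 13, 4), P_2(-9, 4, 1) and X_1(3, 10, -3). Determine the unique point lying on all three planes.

Q_1P_2 = (-18, -9, -3), Q_1X_1 = (-6, -3, -7); a normal to Π_3 is Q_1P_2 × Q_1X_1 = (54, -108, 0).
Using Q_1: Π_3 has equation 54x - 108y = -918.
Solving the 3×3 linear system -2x + 14y - 5z = 139, -12x + y + 12z = -42, 54x - 108y = -918 (e.g. by elimination or Cramer's rule, determinant = 270) gives (-5, 6, -9).

(-5, 6, -9)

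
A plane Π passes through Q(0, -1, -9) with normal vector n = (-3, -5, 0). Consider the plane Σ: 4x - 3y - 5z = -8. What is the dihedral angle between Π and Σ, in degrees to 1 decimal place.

Π: n·r = n·Q gives -3x - 5y = 5.
cos θ = |n₁·n₂| / (|n₁||n₂|) = |3| / (√34 · √50).
θ = arccos(0.07276) ≈ 85.8°.

85.8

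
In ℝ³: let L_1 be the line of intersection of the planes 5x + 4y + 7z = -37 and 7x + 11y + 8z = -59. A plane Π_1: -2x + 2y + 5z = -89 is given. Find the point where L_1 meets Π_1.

Direction of L_1: (5, 4, 7) × (7, 11, 8) = (-45, 9, 27).
A point on L_1: solving the two plane equations with x = -3 gives (-3, -2, -2).
Substitute r = (-3, -2, -2) + t(-45, 9, 27) into the plane: -8 + 243t = -89, so t = -1/3.
Intersection: (-3, -2, -2) + (-1/3)·(-45, 9, 27) = (12, -5, -11).

(12, -5, -11)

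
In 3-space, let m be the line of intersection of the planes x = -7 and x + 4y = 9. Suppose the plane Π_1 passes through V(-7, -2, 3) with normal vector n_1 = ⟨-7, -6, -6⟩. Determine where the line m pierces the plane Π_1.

Direction of m: (1, 0, 0) × (1, 4, 0) = (0, 0, 4).
A point on m: solving the two plane equations with z = 1 gives (-7, 4, 1).
Π_1: n_1·r = n_1·V gives -7x - 6y - 6z = 43.
Substitute r = (-7, 4, 1) + t(0, 0, 4) into the plane: 19 + (-24)t = 43, so t = -1.
Intersection: (-7, 4, 1) + (-1)·(0, 0, 4) = (-7, 4, -3).

(-7, 4, -3)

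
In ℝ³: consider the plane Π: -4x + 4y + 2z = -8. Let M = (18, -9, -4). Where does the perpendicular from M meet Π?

(6, 3, 2)

Foot = M − λn with λ = (n·M − d)/|n|² = (-116 − (-8))/36 = -3.
Foot = (18, -9, -4) − (-3)·(-4, 4, 2) = (6, 3, 2).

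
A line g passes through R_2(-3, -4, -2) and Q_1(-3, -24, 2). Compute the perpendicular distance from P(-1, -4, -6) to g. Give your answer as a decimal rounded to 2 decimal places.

A direction vector for g is Q_1 − R_2 = (0, -20, 4).
Taking (-3, -4, -2) on g with direction v = (0, -20, 4): w = P − (-3, -4, -2) = (2, 0, -4), and w × v = (-80, -8, -40).
Distance = |w × v| / |v| = √8064 / √416 ≈ 4.40.

4.40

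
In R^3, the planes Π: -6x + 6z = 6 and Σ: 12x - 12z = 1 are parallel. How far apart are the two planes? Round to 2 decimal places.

Rescale Σ by 1/(-2): -6x + 6z = -1/2. Then distance = |6 − (-1/2)| / √72 ≈ 0.77.

0.77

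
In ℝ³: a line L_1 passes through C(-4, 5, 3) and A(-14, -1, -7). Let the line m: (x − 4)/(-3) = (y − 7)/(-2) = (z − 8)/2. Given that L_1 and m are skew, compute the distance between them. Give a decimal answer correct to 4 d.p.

A direction vector for L_1 is A − C = (-10, -6, -10).
m has direction (-3, -2, 2) through (4, 7, 8).
Common perpendicular direction n = (-10, -6, -10) × (-3, -2, 2) = (-32, 50, 2).
With w = (4, 7, 8) − (-4, 5, 3) = (8, 2, 5), w · n = -146.
Distance = |w · n| / |n| = |-146| / √3528 ≈ 2.4580.

2.4580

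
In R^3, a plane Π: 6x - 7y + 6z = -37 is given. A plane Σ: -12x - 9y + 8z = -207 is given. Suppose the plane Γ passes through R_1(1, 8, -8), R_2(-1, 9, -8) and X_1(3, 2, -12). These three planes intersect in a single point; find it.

R_1R_2 = (-2, 1, 0), R_1X_1 = (2, -6, -4); a normal to Γ is R_1R_2 × R_1X_1 = (-4, -8, 10).
Using R_1: Γ has equation -4x - 8y + 10z = -148.
Solving the 3×3 linear system 6x - 7y + 6z = -37, -12x - 9y + 8z = -207, -4x - 8y + 10z = -148 (e.g. by elimination or Cramer's rule, determinant = -412) gives (8, 7, -6).

(8, 7, -6)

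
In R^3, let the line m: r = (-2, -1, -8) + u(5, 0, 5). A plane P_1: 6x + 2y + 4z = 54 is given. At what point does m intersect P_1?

Substitute r = (-2, -1, -8) + t(5, 0, 5) into the plane: -46 + 50t = 54, so t = 2.
Intersection: (-2, -1, -8) + 2·(5, 0, 5) = (8, -1, 2).

(8, -1, 2)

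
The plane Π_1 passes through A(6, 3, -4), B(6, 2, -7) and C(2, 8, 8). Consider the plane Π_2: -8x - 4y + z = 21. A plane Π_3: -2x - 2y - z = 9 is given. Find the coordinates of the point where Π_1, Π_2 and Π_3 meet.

(-6, 5, -7)

AB = (0, -1, -3), AC = (-4, 5, 12); a normal to Π_1 is AB × AC = (3, 12, -4).
Using A: Π_1 has equation 3x + 12y - 4z = 70.
Solving the 3×3 linear system 3x + 12y - 4z = 70, -8x - 4y + z = 21, -2x - 2y - z = 9 (e.g. by elimination or Cramer's rule, determinant = -134) gives (-6, 5, -7).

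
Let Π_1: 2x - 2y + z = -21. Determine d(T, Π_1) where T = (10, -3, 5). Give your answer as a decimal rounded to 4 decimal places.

17.3333

n·T − d = (2)·(10) + (-2)·(-3) + (1)·(5) − (-21) = 52; |n| = √9.
Distance = |52| / √9 = 52/√9 ≈ 17.3333.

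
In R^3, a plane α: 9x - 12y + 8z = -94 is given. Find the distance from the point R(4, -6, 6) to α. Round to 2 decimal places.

14.71

n·R − d = (9)·(4) + (-12)·(-6) + (8)·(6) − (-94) = 250; |n| = √289.
Distance = |250| / √289 = 250/√289 ≈ 14.71.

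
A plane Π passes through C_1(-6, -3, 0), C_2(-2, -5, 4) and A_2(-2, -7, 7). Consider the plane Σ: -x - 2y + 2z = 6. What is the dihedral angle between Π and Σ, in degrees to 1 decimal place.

C_1C_2 = (4, -2, 4), C_1A_2 = (4, -4, 7); a normal to Π is C_1C_2 × C_1A_2 = (2, -12, -8).
Using C_1: Π has equation 2x - 12y - 8z = 24.
cos θ = |n₁·n₂| / (|n₁||n₂|) = |6| / (√212 · √9).
θ = arccos(0.13736) ≈ 82.1°.

82.1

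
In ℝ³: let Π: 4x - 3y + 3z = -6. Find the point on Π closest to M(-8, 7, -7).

(0, 1, -1)

Foot = M − λn with λ = (n·M − d)/|n|² = (-74 − (-6))/34 = -2.
Foot = (-8, 7, -7) − (-2)·(4, -3, 3) = (0, 1, -1).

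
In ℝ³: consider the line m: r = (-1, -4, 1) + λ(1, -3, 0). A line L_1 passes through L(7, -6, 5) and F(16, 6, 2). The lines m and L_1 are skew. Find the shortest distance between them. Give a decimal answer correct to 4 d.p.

5.5310

A direction vector for L_1 is F − L = (9, 12, -3).
Common perpendicular direction n = (1, -3, 0) × (9, 12, -3) = (9, 3, 39).
With w = (7, -6, 5) − (-1, -4, 1) = (8, -2, 4), w · n = 222.
Distance = |w · n| / |n| = |222| / √1611 ≈ 5.5310.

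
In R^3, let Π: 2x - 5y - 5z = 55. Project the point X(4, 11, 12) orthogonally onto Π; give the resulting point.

(10, -4, -3)

Foot = X − λn with λ = (n·X − d)/|n|² = (-107 − 55)/54 = -3.
Foot = (4, 11, 12) − (-3)·(2, -5, -5) = (10, -4, -3).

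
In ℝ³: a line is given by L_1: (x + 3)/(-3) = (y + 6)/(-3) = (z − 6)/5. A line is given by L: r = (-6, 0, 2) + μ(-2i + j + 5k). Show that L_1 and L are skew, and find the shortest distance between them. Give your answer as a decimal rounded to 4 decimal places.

L_1 has direction (-3, -3, 5) through (-3, -6, 6).
Common perpendicular direction n = (-3, -3, 5) × (-2, 1, 5) = (-20, 5, -9).
With w = (-6, 0, 2) − (-3, -6, 6) = (-3, 6, -4), w · n = 126.
Since n ≠ 0 the lines are not parallel, and w · n = 126 ≠ 0 so they do not intersect; hence they are skew.
Distance = |w · n| / |n| = |126| / √506 ≈ 5.6014.

5.6014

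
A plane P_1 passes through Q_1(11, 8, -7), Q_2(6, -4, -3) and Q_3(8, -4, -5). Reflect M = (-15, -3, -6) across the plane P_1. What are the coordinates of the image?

Q_1Q_2 = (-5, -12, 4), Q_1Q_3 = (-3, -12, 2); a normal to P_1 is Q_1Q_2 × Q_1Q_3 = (24, -2, 24).
Using Q_1: P_1 has equation 24x - 2y + 24z = 80.
λ = (n·M − d)/|n|² = (-498 − 80)/1156 = -1/2.
Reflection = M − 2λn = (-15, -3, -6) − (-1)·(24, -2, 24) = (9, -5, 18).

(9, -5, 18)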